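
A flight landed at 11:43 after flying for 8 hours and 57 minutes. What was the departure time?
Starting time: 11:43 = 703 total minutes past 12:00
Subtracting: 8 hours and 57 minutes = 537 minutes
703 - 537 = 166 minutes
= 2 hours and 46 minutes past 12:00 = 2:46

Final answer: 2:46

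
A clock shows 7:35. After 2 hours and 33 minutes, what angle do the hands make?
First find the time 2 hours and 33 minutes after 7:35.
Total minutes: 7 x 60 + 35 + 2 x 60 + 33 = 608.
608 mod 720 = 608 minutes = 10:08.
Now compute the angle at 10:08:
Hour hand: 10 x 30 + 8 x 0.5 = 304 degrees
Minute hand: 8 x 6 = 48 degrees
Difference: |304 - 48| = 256 degrees
Smaller angle: 360 - 256 = 104 degrees

Final answer: 104 degrees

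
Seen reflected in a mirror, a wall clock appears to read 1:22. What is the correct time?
Reflection across the vertical (12-6) axis maps a hand at angle A degrees to (360 - A) degrees, which sends a reading of T minutes past 12:00 to (720 - T) minutes past 12:00.
Mirror reads 1:22 = 82 minutes past 12:00.
Actual time: (720 - 82) mod 720 = 638 minutes = 10:38.

Final answer: 10:38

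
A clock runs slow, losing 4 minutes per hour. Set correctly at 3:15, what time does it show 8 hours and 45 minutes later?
For every 60 true minutes, the faulty clock advances 60 - 4 = 56 minutes.
True elapsed: 8 hours and 45 minutes = 525 minutes.
Faulty clock advances: 525 x 56/60 = 490 minutes (drift: 35 minutes behind).
Shown time: 3:15 + 490 minutes = 11:25.

Final answer: 11:25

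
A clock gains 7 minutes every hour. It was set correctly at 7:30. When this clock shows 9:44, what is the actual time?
For every 60 true minutes, the faulty clock advances 67 minutes, so 1 faulty-clock minute corresponds to 60/67 true minutes.
From 7:30 to 9:44 on the faulty dial is 134 minutes.
True elapsed: 134 x 60/67 = 120 minutes = 2 hours.
True time: 7:30 + 2 hours = 9:30.

Final answer: 9:30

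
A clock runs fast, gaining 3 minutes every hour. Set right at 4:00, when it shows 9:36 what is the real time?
For every 60 true minutes, the faulty clock advances 63 minutes, so 1 faulty-clock minute corresponds to 60/63 true minutes.
From 4:00 to 9:36 on the faulty dial is 336 minutes.
True elapsed: 336 x 60/63 = 320 minutes = 5 hours and 20 minutes.
True time: 4:00 + 5 hours and 20 minutes = 9:20.

Final answer: 9:20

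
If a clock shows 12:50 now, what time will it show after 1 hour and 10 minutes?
Starting time: 12:50
Adding 10 minutes to 50 minutes: 50 + 10 = 60 minutes = 1 hour
Adding 1 hour: 12 + 1 + 1 (carry) = 14 - 12 = 2
Final time: 2:00

Final answer: 2:00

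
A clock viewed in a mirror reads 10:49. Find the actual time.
Reflection across the vertical (12-6) axis maps a hand at angle A degrees to (360 - A) degrees, which sends a reading of T minutes past 12:00 to (720 - T) minutes past 12:00.
Mirror reads 10:49 = 649 minutes past 12:00.
Actual time: (720 - 649) mod 720 = 71 minutes = 1:11.

Final answer: 1:11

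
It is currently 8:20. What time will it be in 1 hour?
Starting time: 8:20
Adding 0 minutes to 20 minutes: 20 + 0 = 20 minutes
Adding 1 hour: 8 + 1 = 9
Final time: 9:20

Final answer: 9:20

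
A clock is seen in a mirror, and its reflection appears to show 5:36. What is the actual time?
Reflection across the vertical (12-6) axis maps a hand at angle A degrees to (360 - A) degrees, which sends a reading of T minutes past 12:00 to (720 - T) minutes past 12:00.
Mirror reads 5:36 = 336 minutes past 12:00.
Actual time: (720 - 336) mod 720 = 384 minutes = 6:24.

Final answer: 6:24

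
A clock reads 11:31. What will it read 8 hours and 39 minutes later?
Starting time: 11:31
Adding 39 minutes to 31 minutes: 31 + 39 = 70 minutes = 1 hour and 10 minutes
Adding 8 hours: 11 + 8 + 1 (carry) = 20 - 12 = 8
Final time: 8:10

Final answer: 8:10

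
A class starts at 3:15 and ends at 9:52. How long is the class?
From 3:15 to 9:52:
(9 x 60 + 52) - (3 x 60 + 15) = 592 - 195 = 397 minutes
= 6 hours and 37 minutes

Final answer: 6 hours and 37 minutes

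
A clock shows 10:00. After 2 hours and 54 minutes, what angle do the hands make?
First find the time 2 hours and 54 minutes after 10:00.
Total minutes: 10 x 60 + 0 + 2 x 60 + 54 = 774.
774 mod 720 = 54 minutes = 12:54.
Now compute the angle at 12:54:
Hour hand: 0 x 30 + 54 x 0.5 = 27 degrees
Minute hand: 54 x 6 = 324 degrees
Difference: |27 - 324| = 297 degrees
Smaller angle: 360 - 297 = 63 degrees

Final answer: 63 degrees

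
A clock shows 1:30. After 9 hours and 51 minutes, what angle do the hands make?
First find the time 9 hours and 51 minutes after 1:30.
Total minutes: 1 x 60 + 30 + 9 x 60 + 51 = 681.
681 mod 720 = 681 minutes = 11:21.
Now compute the angle at 11:21:
Hour hand: 11 x 30 + 21 x 0.5 = 340.5 degrees
Minute hand: 21 x 6 = 126 degrees
Difference: |340.5 - 126| = 214.5 degrees
Smaller angle: 360 - 214.5 = 145.5 degrees

Final answer: 145.5 degrees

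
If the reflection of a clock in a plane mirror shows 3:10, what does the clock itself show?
Reflection across the vertical (12-6) axis maps a hand at angle A degrees to (360 - A) degrees, which sends a reading of T minutes past 12:00 to (720 - T) minutes past 12:00.
Mirror reads 3:10 = 190 minutes past 12:00.
Actual time: (720 - 190) mod 720 = 530 minutes = 8:50.

Final answer: 8:50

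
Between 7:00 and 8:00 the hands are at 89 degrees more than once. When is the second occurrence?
At t minutes past 7:00, the hour hand is at 30 x 7 + 0.5t degrees and the minute hand is at 6t degrees.
The smaller angle between them is 89 degrees when |30H - 5.5t| = 89 or |30H - 5.5t| = 271.
With H = 7, solve 30 x 7 - 5.5t = +/- target for each target:
  t = (30 x 7 - 89) / 5.5 = 22
  t = (30 x 7 + 89) / 5.5 = 54.36
  t = (30 x 7 - 271) / 5.5 = -11.09 (outside (0, 60))
  t = (30 x 7 + 271) / 5.5 = 87.45 (outside (0, 60))
Valid solutions in (0, 60): {22, 54.36} minutes.
The second occurrence is t = 54.36 minutes.
The hands form a 89-degree angle at 54.36 minutes past 7:00.

Final answer: 54.36 minutes past 7:00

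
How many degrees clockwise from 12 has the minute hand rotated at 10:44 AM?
The minute hand moves 6 degrees per minute.
At 10:44: 44 x 6 = 264 degrees

Final answer: 264 degrees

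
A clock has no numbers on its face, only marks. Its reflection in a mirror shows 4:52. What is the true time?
Reflection across the vertical (12-6) axis maps a hand at angle A degrees to (360 - A) degrees, which sends a reading of T minutes past 12:00 to (720 - T) minutes past 12:00.
Mirror reads 4:52 = 292 minutes past 12:00.
Actual time: (720 - 292) mod 720 = 428 minutes = 7:08.

Final answer: 7:08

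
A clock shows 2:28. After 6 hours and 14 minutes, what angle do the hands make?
First find the time 6 hours and 14 minutes after 2:28.
Total minutes: 2 x 60 + 28 + 6 x 60 + 14 = 522.
522 mod 720 = 522 minutes = 8:42.
Now compute the angle at 8:42:
Hour hand: 8 x 30 + 42 x 0.5 = 261 degrees
Minute hand: 42 x 6 = 252 degrees
Difference: |261 - 252| = 9 degrees
The angle is 9 degrees

Final answer: 9 degrees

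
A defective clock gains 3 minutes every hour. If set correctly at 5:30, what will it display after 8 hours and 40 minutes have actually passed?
For every 60 true minutes, the faulty clock advances 60 + 3 = 63 minutes.
True elapsed: 8 hours and 40 minutes = 520 minutes.
Faulty clock advances: 520 x 63/60 = 546 minutes (drift: 26 minutes ahead).
Shown time: 5:30 + 546 minutes = 2:36.

Final answer: 2:36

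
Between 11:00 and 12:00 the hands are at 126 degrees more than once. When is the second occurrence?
At t minutes past 11:00, the hour hand is at 30 x 11 + 0.5t degrees and the minute hand is at 6t degrees.
The smaller angle between them is 126 degrees when |30H - 5.5t| = 126 or |30H - 5.5t| = 234.
With H = 11, solve 30 x 11 - 5.5t = +/- target for each target:
  t = (30 x 11 - 126) / 5.5 = 37.09
  t = (30 x 11 + 126) / 5.5 = 82.91 (outside (0, 60))
  t = (30 x 11 - 234) / 5.5 = 17.45
  t = (30 x 11 + 234) / 5.5 = 102.55 (outside (0, 60))
Valid solutions in (0, 60): {17.45, 37.09} minutes.
The second occurrence is t = 37.09 minutes.
The hands form a 126-degree angle at 37.09 minutes past 11:00.

Final answer: 37.09 minutes past 11:00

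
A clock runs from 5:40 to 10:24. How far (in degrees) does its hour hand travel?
The hour hand moves 0.5 degrees per minute.
Time elapsed: 10:24 - 5:40 = 284 minutes
Angular displacement: 284 x 0.5 = 142 degrees

Final answer: 142 degrees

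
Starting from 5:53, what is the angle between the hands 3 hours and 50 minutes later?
First find the time 3 hours and 50 minutes after 5:53.
Total minutes: 5 x 60 + 53 + 3 x 60 + 50 = 583.
583 mod 720 = 583 minutes = 9:43.
Now compute the angle at 9:43:
Hour hand: 9 x 30 + 43 x 0.5 = 291.5 degrees
Minute hand: 43 x 6 = 258 degrees
Difference: |291.5 - 258| = 33.5 degrees
The angle is 33.5 degrees

Final answer: 33.5 degrees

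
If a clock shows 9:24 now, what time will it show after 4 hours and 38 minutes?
Starting time: 9:24
Adding 38 minutes to 24 minutes: 24 + 38 = 62 minutes = 1 hour and 2 minutes
Adding 4 hours: 9 + 4 + 1 (carry) = 14 - 12 = 2
Final time: 2:02

Final answer: 2:02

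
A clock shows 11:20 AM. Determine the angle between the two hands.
Hour hand position: 11 x 30 + 20 x 0.5 = 340 degrees
Minute hand position: 20 x 6 = 120 degrees
Difference: |340 - 120| = 220 degrees
Since 220 > 180, the smaller angle is 360 - 220 = 140 degrees

Final answer: 140 degrees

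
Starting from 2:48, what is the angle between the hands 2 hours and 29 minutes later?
First find the time 2 hours and 29 minutes after 2:48.
Total minutes: 2 x 60 + 48 + 2 x 60 + 29 = 317.
317 mod 720 = 317 minutes = 5:17.
Now compute the angle at 5:17:
Hour hand: 5 x 30 + 17 x 0.5 = 158.5 degrees
Minute hand: 17 x 6 = 102 degrees
Difference: |158.5 - 102| = 56.5 degrees
The angle is 56.5 degrees

Final answer: 56.5 degrees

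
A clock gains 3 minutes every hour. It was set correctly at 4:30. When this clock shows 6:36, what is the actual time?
For every 60 true minutes, the faulty clock advances 63 minutes, so 1 faulty-clock minute corresponds to 60/63 true minutes.
From 4:30 to 6:36 on the faulty dial is 126 minutes.
True elapsed: 126 x 60/63 = 120 minutes = 2 hours.
True time: 4:30 + 2 hours = 6:30.

Final answer: 6:30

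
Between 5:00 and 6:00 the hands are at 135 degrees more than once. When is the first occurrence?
At t minutes past 5:00, the hour hand is at 30 x 5 + 0.5t degrees and the minute hand is at 6t degrees.
The smaller angle between them is 135 degrees when |30H - 5.5t| = 135 or |30H - 5.5t| = 225.
With H = 5, solve 30 x 5 - 5.5t = +/- target for each target:
  t = (30 x 5 - 135) / 5.5 = 2.73
  t = (30 x 5 + 135) / 5.5 = 51.82
  t = (30 x 5 - 225) / 5.5 = -13.64 (outside (0, 60))
  t = (30 x 5 + 225) / 5.5 = 68.18 (outside (0, 60))
Valid solutions in (0, 60): {2.73, 51.82} minutes.
The first occurrence is t = 2.73 minutes.
The hands form a 135-degree angle at 2.73 minutes past 5:00.

Final answer: 2.73 minutes past 5:00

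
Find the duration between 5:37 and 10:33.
From 5:37 to 10:33:
(10 x 60 + 33) - (5 x 60 + 37) = 633 - 337 = 296 minutes
= 4 hours and 56 minutes

Final answer: 4 hours and 56 minutes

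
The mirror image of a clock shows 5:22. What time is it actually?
Reflection across the vertical (12-6) axis maps a hand at angle A degrees to (360 - A) degrees, which sends a reading of T minutes past 12:00 to (720 - T) minutes past 12:00.
Mirror reads 5:22 = 322 minutes past 12:00.
Actual time: (720 - 322) mod 720 = 398 minutes = 6:38.

Final answer: 6:38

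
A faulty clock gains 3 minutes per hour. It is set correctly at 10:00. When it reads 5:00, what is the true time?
For every 60 true minutes, the faulty clock advances 63 minutes, so 1 faulty-clock minute corresponds to 60/63 true minutes.
From 10:00 to 5:00 on the faulty dial is 420 minutes.
True elapsed: 420 x 60/63 = 400 minutes = 6 hours and 40 minutes.
True time: 10:00 + 6 hours and 40 minutes = 4:40.

Final answer: 4:40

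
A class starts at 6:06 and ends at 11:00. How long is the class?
From 6:06 to 11:00:
(11 x 60 + 0) - (6 x 60 + 6) = 660 - 366 = 294 minutes
= 4 hours and 54 minutes

Final answer: 4 hours and 54 minutes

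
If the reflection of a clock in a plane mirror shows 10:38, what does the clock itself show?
Reflection across the vertical (12-6) axis maps a hand at angle A degrees to (360 - A) degrees, which sends a reading of T minutes past 12:00 to (720 - T) minutes past 12:00.
Mirror reads 10:38 = 638 minutes past 12:00.
Actual time: (720 - 638) mod 720 = 82 minutes = 1:22.

Final answer: 1:22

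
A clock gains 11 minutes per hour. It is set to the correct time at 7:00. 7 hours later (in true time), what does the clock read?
For every 60 true minutes, the faulty clock advances 60 + 11 = 71 minutes.
True elapsed: 7 hours = 420 minutes.
Faulty clock advances: 420 x 71/60 = 497 minutes (drift: 77 minutes ahead).
Shown time: 7:00 + 497 minutes = 3:17.

Final answer: 3:17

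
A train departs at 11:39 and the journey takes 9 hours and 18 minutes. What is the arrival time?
Starting time: 11:39
Adding 18 minutes to 39 minutes: 39 + 18 = 57 minutes
Adding 9 hours: 11 + 9 = 20 - 12 = 8
Final time: 8:57

Final answer: 8:57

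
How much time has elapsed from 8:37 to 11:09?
From 8:37 to 11:09:
(11 x 60 + 9) - (8 x 60 + 37) = 669 - 517 = 152 minutes
= 2 hours and 32 minutes

Final answer: 2 hours and 32 minutes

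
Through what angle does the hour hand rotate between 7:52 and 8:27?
The hour hand moves 0.5 degrees per minute.
Time elapsed: 8:27 - 7:52 = 35 minutes
Angular displacement: 35 x 0.5 = 17.5 degrees

Final answer: 17.5 degrees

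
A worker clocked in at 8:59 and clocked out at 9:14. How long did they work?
From 8:59 to 9:14:
(9 x 60 + 14) - (8 x 60 + 59) = 554 - 539 = 15 minutes
= 15 minutes

Final answer: 15 minutes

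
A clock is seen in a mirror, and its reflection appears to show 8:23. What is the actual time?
Reflection across the vertical (12-6) axis maps a hand at angle A degrees to (360 - A) degrees, which sends a reading of T minutes past 12:00 to (720 - T) minutes past 12:00.
Mirror reads 8:23 = 503 minutes past 12:00.
Actual time: (720 - 503) mod 720 = 217 minutes = 3:37.

Final answer: 3:37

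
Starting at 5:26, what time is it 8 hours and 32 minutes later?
Starting time: 5:26
Adding 32 minutes to 26 minutes: 26 + 32 = 58 minutes
Adding 8 hours: 5 + 8 = 13 - 12 = 1
Final time: 1:58

Final answer: 1:58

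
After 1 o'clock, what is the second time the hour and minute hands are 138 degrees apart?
At t minutes past 1:00, the hour hand is at 30 x 1 + 0.5t degrees and the minute hand is at 6t degrees.
The smaller angle between them is 138 degrees when |30H - 5.5t| = 138 or |30H - 5.5t| = 222.
With H = 1, solve 30 x 1 - 5.5t = +/- target for each target:
  t = (30 x 1 - 138) / 5.5 = -19.64 (outside (0, 60))
  t = (30 x 1 + 138) / 5.5 = 30.55
  t = (30 x 1 - 222) / 5.5 = -34.91 (outside (0, 60))
  t = (30 x 1 + 222) / 5.5 = 45.82
Valid solutions in (0, 60): {30.55, 45.82} minutes.
The second occurrence is t = 45.82 minutes.
The hands form a 138-degree angle at 45.82 minutes past 1:00.

Final answer: 45.82 minutes past 1:00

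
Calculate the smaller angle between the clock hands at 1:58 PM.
Hour hand position: 1 x 30 + 58 x 0.5 = 59 degrees
Minute hand position: 58 x 6 = 348 degrees
Difference: |59 - 348| = 289 degrees
Since 289 > 180, the smaller angle is 360 - 289 = 71 degrees

Final answer: 71 degrees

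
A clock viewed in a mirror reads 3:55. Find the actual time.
Reflection across the vertical (12-6) axis maps a hand at angle A degrees to (360 - A) degrees, which sends a reading of T minutes past 12:00 to (720 - T) minutes past 12:00.
Mirror reads 3:55 = 235 minutes past 12:00.
Actual time: (720 - 235) mod 720 = 485 minutes = 8:05.

Final answer: 8:05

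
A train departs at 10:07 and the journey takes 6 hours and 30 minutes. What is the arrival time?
Starting time: 10:07
Adding 30 minutes to 7 minutes: 7 + 30 = 37 minutes
Adding 6 hours: 10 + 6 = 16 - 12 = 4
Final time: 4:37

Final answer: 4:37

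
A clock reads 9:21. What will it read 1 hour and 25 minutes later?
Starting time: 9:21
Adding 25 minutes to 21 minutes: 21 + 25 = 46 minutes
Adding 1 hour: 9 + 1 = 10
Final time: 10:46

Final answer: 10:46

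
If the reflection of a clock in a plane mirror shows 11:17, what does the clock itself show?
Reflection across the vertical (12-6) axis maps a hand at angle A degrees to (360 - A) degrees, which sends a reading of T minutes past 12:00 to (720 - T) minutes past 12:00.
Mirror reads 11:17 = 677 minutes past 12:00.
Actual time: (720 - 677) mod 720 = 43 minutes = 12:43.

Final answer: 12:43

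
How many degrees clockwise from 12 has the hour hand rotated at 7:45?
The hour hand moves 30 degrees per hour and 0.5 degrees per minute.
At 7:45: (7) x 30 + 45 x 0.5 = 210 + 22.5 = 232.5 degrees

Final answer: 232.5 degrees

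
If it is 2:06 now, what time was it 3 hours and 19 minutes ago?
Starting time: 2:06 = 126 total minutes past 12:00
Subtracting: 3 hours and 19 minutes = 199 minutes
126 - 199 = -73 (negative, add 12 hours = 720) = 647 minutes
= 10 hours and 47 minutes past 12:00 = 10:47

Final answer: 10:47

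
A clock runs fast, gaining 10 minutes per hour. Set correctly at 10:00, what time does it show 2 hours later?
For every 60 true minutes, the faulty clock advances 60 + 10 = 70 minutes.
True elapsed: 2 hours = 120 minutes.
Faulty clock advances: 120 x 70/60 = 140 minutes (drift: 20 minutes ahead).
Shown time: 10:00 + 140 minutes = 12:20.

Final answer: 12:20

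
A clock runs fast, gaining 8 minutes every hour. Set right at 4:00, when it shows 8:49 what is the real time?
For every 60 true minutes, the faulty clock advances 68 minutes, so 1 faulty-clock minute corresponds to 60/68 true minutes.
From 4:00 to 8:49 on the faulty dial is 289 minutes.
True elapsed: 289 x 60/68 = 255 minutes = 4 hours and 15 minutes.
True time: 4:00 + 4 hours and 15 minutes = 8:15.

Final answer: 8:15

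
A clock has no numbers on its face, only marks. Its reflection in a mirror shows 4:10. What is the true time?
Reflection across the vertical (12-6) axis maps a hand at angle A degrees to (360 - A) degrees, which sends a reading of T minutes past 12:00 to (720 - T) minutes past 12:00.
Mirror reads 4:10 = 250 minutes past 12:00.
Actual time: (720 - 250) mod 720 = 470 minutes = 7:50.

Final answer: 7:50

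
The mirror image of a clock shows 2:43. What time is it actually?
Reflection across the vertical (12-6) axis maps a hand at angle A degrees to (360 - A) degrees, which sends a reading of T minutes past 12:00 to (720 - T) minutes past 12:00.
Mirror reads 2:43 = 163 minutes past 12:00.
Actual time: (720 - 163) mod 720 = 557 minutes = 9:17.

Final answer: 9:17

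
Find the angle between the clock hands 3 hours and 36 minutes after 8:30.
First find the time 3 hours and 36 minutes after 8:30.
Total minutes: 8 x 60 + 30 + 3 x 60 + 36 = 726.
726 mod 720 = 6 minutes = 12:06.
Now compute the angle at 12:06:
Hour hand: 0 x 30 + 6 x 0.5 = 3 degrees
Minute hand: 6 x 6 = 36 degrees
Difference: |3 - 36| = 33 degrees
The angle is 33 degrees

Final answer: 33 degrees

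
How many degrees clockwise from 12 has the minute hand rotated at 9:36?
The minute hand moves 6 degrees per minute.
At 9:36: 36 x 6 = 216 degrees

Final answer: 216 degrees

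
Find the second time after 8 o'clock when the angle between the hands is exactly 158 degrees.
At t minutes past 8:00, the hour hand is at 30 x 8 + 0.5t degrees and the minute hand is at 6t degrees.
The smaller angle between them is 158 degrees when |30H - 5.5t| = 158 or |30H - 5.5t| = 202.
With H = 8, solve 30 x 8 - 5.5t = +/- target for each target:
  t = (30 x 8 - 158) / 5.5 = 14.91
  t = (30 x 8 + 158) / 5.5 = 72.36 (outside (0, 60))
  t = (30 x 8 - 202) / 5.5 = 6.91
  t = (30 x 8 + 202) / 5.5 = 80.36 (outside (0, 60))
Valid solutions in (0, 60): {6.91, 14.91} minutes.
The second occurrence is t = 14.91 minutes.
The hands form a 158-degree angle at 14.91 minutes past 8:00.

Final answer: 14.91 minutes past 8:00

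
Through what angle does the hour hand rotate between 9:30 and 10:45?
The hour hand moves 0.5 degrees per minute.
Time elapsed: 10:45 - 9:30 = 75 minutes
Angular displacement: 75 x 0.5 = 37.5 degrees

Final answer: 37.5 degrees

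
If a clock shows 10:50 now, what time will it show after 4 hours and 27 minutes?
Starting time: 10:50
Adding 27 minutes to 50 minutes: 50 + 27 = 77 minutes = 1 hour and 17 minutes
Adding 4 hours: 10 + 4 + 1 (carry) = 15 - 12 = 3
Final time: 3:17

Final answer: 3:17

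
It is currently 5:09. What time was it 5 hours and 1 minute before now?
Starting time: 5:09 = 309 total minutes past 12:00
Subtracting: 5 hours and 1 minute = 301 minutes
309 - 301 = 8 minutes
= 8 minutes past 12:00 = 12:08

Final answer: 12:08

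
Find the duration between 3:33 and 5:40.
From 3:33 to 5:40:
(5 x 60 + 40) - (3 x 60 + 33) = 340 - 213 = 127 minutes
= 2 hours and 7 minutes

Final answer: 2 hours and 7 minutes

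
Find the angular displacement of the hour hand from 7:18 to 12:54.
The hour hand moves 0.5 degrees per minute.
Time elapsed: 12:54 - 7:18 = 336 minutes
Angular displacement: 336 x 0.5 = 168 degrees

Final answer: 168 degrees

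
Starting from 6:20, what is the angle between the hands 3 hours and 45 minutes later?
First find the time 3 hours and 45 minutes after 6:20.
Total minutes: 6 x 60 + 20 + 3 x 60 + 45 = 605.
605 mod 720 = 605 minutes = 10:05.
Now compute the angle at 10:05:
Hour hand: 10 x 30 + 5 x 0.5 = 302.5 degrees
Minute hand: 5 x 6 = 30 degrees
Difference: |302.5 - 30| = 272.5 degrees
Smaller angle: 360 - 272.5 = 87.5 degrees

Final answer: 87.5 degrees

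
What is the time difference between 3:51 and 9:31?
From 3:51 to 9:31:
(9 x 60 + 31) - (3 x 60 + 51) = 571 - 231 = 340 minutes
= 5 hours and 40 minutes

Final answer: 5 hours and 40 minutes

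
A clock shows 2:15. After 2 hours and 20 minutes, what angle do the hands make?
First find the time 2 hours and 20 minutes after 2:15.
Total minutes: 2 x 60 + 15 + 2 x 60 + 20 = 275.
275 mod 720 = 275 minutes = 4:35.
Now compute the angle at 4:35:
Hour hand: 4 x 30 + 35 x 0.5 = 137.5 degrees
Minute hand: 35 x 6 = 210 degrees
Difference: |137.5 - 210| = 72.5 degrees
The angle is 72.5 degrees

Final answer: 72.5 degrees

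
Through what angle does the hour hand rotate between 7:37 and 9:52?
The hour hand moves 0.5 degrees per minute.
Time elapsed: 9:52 - 7:37 = 135 minutes
Angular displacement: 135 x 0.5 = 67.5 degrees

Final answer: 67.5 degrees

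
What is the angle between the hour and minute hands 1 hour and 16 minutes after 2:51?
First find the time 1 hour and 16 minutes after 2:51.
Total minutes: 2 x 60 + 51 + 1 x 60 + 16 = 247.
247 mod 720 = 247 minutes = 4:07.
Now compute the angle at 4:07:
Hour hand: 4 x 30 + 7 x 0.5 = 123.5 degrees
Minute hand: 7 x 6 = 42 degrees
Difference: |123.5 - 42| = 81.5 degrees
The angle is 81.5 degrees

Final answer: 81.5 degrees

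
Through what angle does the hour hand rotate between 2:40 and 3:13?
The hour hand moves 0.5 degrees per minute.
Time elapsed: 3:13 - 2:40 = 33 minutes
Angular displacement: 33 x 0.5 = 16.5 degrees

Final answer: 16.5 degrees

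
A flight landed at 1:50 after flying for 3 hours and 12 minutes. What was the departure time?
Starting time: 1:50 = 110 total minutes past 12:00
Subtracting: 3 hours and 12 minutes = 192 minutes
110 - 192 = -82 (negative, add 12 hours = 720) = 638 minutes
= 10 hours and 38 minutes past 12:00 = 10:38

Final answer: 10:38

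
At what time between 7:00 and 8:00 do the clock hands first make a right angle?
At t minutes past 7:00, the hour hand is at 30 x 7 + 0.5t degrees and the minute hand is at 6t degrees.
The smaller angle between them is 90 degrees when |30H - 5.5t| = 90 or |30H - 5.5t| = 270.
With H = 7, solve 30 x 7 - 5.5t = +/- target for each target:
  t = (30 x 7 - 90) / 5.5 = 21.82
  t = (30 x 7 + 90) / 5.5 = 54.55
  t = (30 x 7 - 270) / 5.5 = -10.91 (outside (0, 60))
  t = (30 x 7 + 270) / 5.5 = 87.27 (outside (0, 60))
Valid solutions in (0, 60): {21.82, 54.55} minutes.
First occurrence: t = 21.82 minutes.
The hands are at right angles at 21.82 minutes past 7:00.

Final answer: 21.82 minutes past 7:00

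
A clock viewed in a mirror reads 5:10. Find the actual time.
Reflection across the vertical (12-6) axis maps a hand at angle A degrees to (360 - A) degrees, which sends a reading of T minutes past 12:00 to (720 - T) minutes past 12:00.
Mirror reads 5:10 = 310 minutes past 12:00.
Actual time: (720 - 310) mod 720 = 410 minutes = 6:50.

Final answer: 6:50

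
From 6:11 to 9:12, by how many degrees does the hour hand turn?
The hour hand moves 0.5 degrees per minute.
Time elapsed: 9:12 - 6:11 = 181 minutes
Angular displacement: 181 x 0.5 = 90.5 degrees

Final answer: 90.5 degrees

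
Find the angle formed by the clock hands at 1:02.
Hour hand position: 1 x 30 + 2 x 0.5 = 31 degrees
Minute hand position: 2 x 6 = 12 degrees
Difference: |31 - 12| = 19 degrees
The angle between the hands is 19 degrees

Final answer: 19 degrees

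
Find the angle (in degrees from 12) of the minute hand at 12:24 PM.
The minute hand moves 6 degrees per minute.
At 12:24: 24 x 6 = 144 degrees

Final answer: 144 degrees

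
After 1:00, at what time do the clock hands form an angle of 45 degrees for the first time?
At t minutes past 1:00, the hour hand is at 30 x 1 + 0.5t degrees and the minute hand is at 6t degrees.
The smaller angle between them is 45 degrees when |30H - 5.5t| = 45 or |30H - 5.5t| = 315.
With H = 1, solve 30 x 1 - 5.5t = +/- target for each target:
  t = (30 x 1 - 45) / 5.5 = -2.73 (outside (0, 60))
  t = (30 x 1 + 45) / 5.5 = 13.64
  t = (30 x 1 - 315) / 5.5 = -51.82 (outside (0, 60))
  t = (30 x 1 + 315) / 5.5 = 62.73 (outside (0, 60))
Valid solutions in (0, 60): {13.64} minutes.
The first occurrence is t = 13.64 minutes.
The hands form a 45-degree angle at 13.64 minutes past 1:00.

Final answer: 13.64 minutes past 1:00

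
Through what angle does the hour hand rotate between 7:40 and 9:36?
The hour hand moves 0.5 degrees per minute.
Time elapsed: 9:36 - 7:40 = 116 minutes
Angular displacement: 116 x 0.5 = 58 degrees

Final answer: 58 degrees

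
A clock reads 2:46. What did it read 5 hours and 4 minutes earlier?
Starting time: 2:46 = 166 total minutes past 12:00
Subtracting: 5 hours and 4 minutes = 304 minutes
166 - 304 = -138 (negative, add 12 hours = 720) = 582 minutes
= 9 hours and 42 minutes past 12:00 = 9:42

Final answer: 9:42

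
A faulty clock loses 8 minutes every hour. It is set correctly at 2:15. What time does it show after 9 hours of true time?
For every 60 true minutes, the faulty clock advances 60 - 8 = 52 minutes.
True elapsed: 9 hours = 540 minutes.
Faulty clock advances: 540 x 52/60 = 468 minutes (drift: 72 minutes behind).
Shown time: 2:15 + 468 minutes = 10:03.

Final answer: 10:03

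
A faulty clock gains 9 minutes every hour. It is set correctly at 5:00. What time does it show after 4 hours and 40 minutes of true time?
For every 60 true minutes, the faulty clock advances 60 + 9 = 69 minutes.
True elapsed: 4 hours and 40 minutes = 280 minutes.
Faulty clock advances: 280 x 69/60 = 322 minutes (drift: 42 minutes ahead).
Shown time: 5:00 + 322 minutes = 10:22.

Final answer: 10:22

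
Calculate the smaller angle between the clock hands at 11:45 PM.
Hour hand position: 11 x 30 + 45 x 0.5 = 352.5 degrees
Minute hand position: 45 x 6 = 270 degrees
Difference: |352.5 - 270| = 82.5 degrees
The angle between the hands is 82.5 degrees

Final answer: 82.5 degrees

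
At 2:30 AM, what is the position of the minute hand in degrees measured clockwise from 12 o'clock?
The minute hand moves 6 degrees per minute.
At 2:30: 30 x 6 = 180 degrees

Final answer: 180 degrees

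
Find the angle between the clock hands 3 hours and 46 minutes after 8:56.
First find the time 3 hours and 46 minutes after 8:56.
Total minutes: 8 x 60 + 56 + 3 x 60 + 46 = 762.
762 mod 720 = 42 minutes = 12:42.
Now compute the angle at 12:42:
Hour hand: 0 x 30 + 42 x 0.5 = 21 degrees
Minute hand: 42 x 6 = 252 degrees
Difference: |21 - 252| = 231 degrees
Smaller angle: 360 - 231 = 129 degrees

Final answer: 129 degrees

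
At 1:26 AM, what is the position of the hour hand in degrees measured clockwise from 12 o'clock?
The hour hand moves 30 degrees per hour and 0.5 degrees per minute.
At 1:26: (1) x 30 + 26 x 0.5 = 30 + 13 = 43 degrees

Final answer: 43 degrees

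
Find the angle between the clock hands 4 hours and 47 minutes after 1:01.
First find the time 4 hours and 47 minutes after 1:01.
Total minutes: 1 x 60 + 1 + 4 x 60 + 47 = 348.
348 mod 720 = 348 minutes = 5:48.
Now compute the angle at 5:48:
Hour hand: 5 x 30 + 48 x 0.5 = 174 degrees
Minute hand: 48 x 6 = 288 degrees
Difference: |174 - 288| = 114 degrees
The angle is 114 degrees

Final answer: 114 degrees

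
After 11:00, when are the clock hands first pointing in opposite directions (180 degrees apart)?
For hands to be 180 degrees apart: |30H - 5.5t| = 180
With H = 11: t = (30 x 11 + 180)/5.5 = 92.73 or t = (30 x 11 - 180)/5.5 = 27.27
First valid solution (0 < t < 60): t = 27.27 minutes
The hands are opposite at 27.27 minutes past 11:00.

Final answer: 27.27 minutes past 11:00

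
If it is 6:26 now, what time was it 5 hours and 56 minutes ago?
Starting time: 6:26 = 386 total minutes past 12:00
Subtracting: 5 hours and 56 minutes = 356 minutes
386 - 356 = 30 minutes
= 30 minutes past 12:00 = 12:30

Final answer: 12:30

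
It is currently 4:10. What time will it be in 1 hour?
Starting time: 4:10
Adding 0 minutes to 10 minutes: 10 + 0 = 10 minutes
Adding 1 hour: 4 + 1 = 5
Final time: 5:10

Final answer: 5:10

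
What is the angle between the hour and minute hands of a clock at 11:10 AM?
Hour hand position: 11 x 30 + 10 x 0.5 = 335 degrees
Minute hand position: 10 x 6 = 60 degrees
Difference: |335 - 60| = 275 degrees
Since 275 > 180, the smaller angle is 360 - 275 = 85 degrees

Final answer: 85 degrees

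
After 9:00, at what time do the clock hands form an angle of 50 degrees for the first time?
At t minutes past 9:00, the hour hand is at 30 x 9 + 0.5t degrees and the minute hand is at 6t degrees.
The smaller angle between them is 50 degrees when |30H - 5.5t| = 50 or |30H - 5.5t| = 310.
With H = 9, solve 30 x 9 - 5.5t = +/- target for each target:
  t = (30 x 9 - 50) / 5.5 = 40
  t = (30 x 9 + 50) / 5.5 = 58.18
  t = (30 x 9 - 310) / 5.5 = -7.27 (outside (0, 60))
  t = (30 x 9 + 310) / 5.5 = 105.45 (outside (0, 60))
Valid solutions in (0, 60): {40, 58.18} minutes.
The first occurrence is t = 40 minutes.
The hands form a 50-degree angle at 40 minutes past 9:00.

Final answer: 40 minutes past 9:00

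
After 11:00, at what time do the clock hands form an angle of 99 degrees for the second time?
At t minutes past 11:00, the hour hand is at 30 x 11 + 0.5t degrees and the minute hand is at 6t degrees.
The smaller angle between them is 99 degrees when |30H - 5.5t| = 99 or |30H - 5.5t| = 261.
With H = 11, solve 30 x 11 - 5.5t = +/- target for each target:
  t = (30 x 11 - 99) / 5.5 = 42
  t = (30 x 11 + 99) / 5.5 = 78 (outside (0, 60))
  t = (30 x 11 - 261) / 5.5 = 12.55
  t = (30 x 11 + 261) / 5.5 = 107.45 (outside (0, 60))
Valid solutions in (0, 60): {12.55, 42} minutes.
The second occurrence is t = 42 minutes.
The hands form a 99-degree angle at 42 minutes past 11:00.

Final answer: 42 minutes past 11:00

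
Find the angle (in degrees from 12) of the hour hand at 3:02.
The hour hand moves 30 degrees per hour and 0.5 degrees per minute.
At 3:02: (3) x 30 + 2 x 0.5 = 90 + 1 = 91 degrees

Final answer: 91 degrees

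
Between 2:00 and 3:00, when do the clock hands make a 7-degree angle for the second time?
At t minutes past 2:00, the hour hand is at 30 x 2 + 0.5t degrees and the minute hand is at 6t degrees.
The smaller angle between them is 7 degrees when |30H - 5.5t| = 7 or |30H - 5.5t| = 353.
With H = 2, solve 30 x 2 - 5.5t = +/- target for each target:
  t = (30 x 2 - 7) / 5.5 = 9.64
  t = (30 x 2 + 7) / 5.5 = 12.18
  t = (30 x 2 - 353) / 5.5 = -53.27 (outside (0, 60))
  t = (30 x 2 + 353) / 5.5 = 75.09 (outside (0, 60))
Valid solutions in (0, 60): {9.64, 12.18} minutes.
The second occurrence is t = 12.18 minutes.
The hands form a 7-degree angle at 12.18 minutes past 2:00.

Final answer: 12.18 minutes past 2:00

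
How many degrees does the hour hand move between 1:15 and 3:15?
The hour hand moves 0.5 degrees per minute.
Time elapsed: 3:15 - 1:15 = 120 minutes
Angular displacement: 120 x 0.5 = 60 degrees

Final answer: 60 degrees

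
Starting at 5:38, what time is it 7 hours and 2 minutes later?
Starting time: 5:38
Adding 2 minutes to 38 minutes: 38 + 2 = 40 minutes
Adding 7 hours: 5 + 7 = 12
Final time: 12:40

Final answer: 12:40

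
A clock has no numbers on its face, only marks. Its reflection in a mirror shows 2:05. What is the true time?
Reflection across the vertical (12-6) axis maps a hand at angle A degrees to (360 - A) degrees, which sends a reading of T minutes past 12:00 to (720 - T) minutes past 12:00.
Mirror reads 2:05 = 125 minutes past 12:00.
Actual time: (720 - 125) mod 720 = 595 minutes = 9:55.

Final answer: 9:55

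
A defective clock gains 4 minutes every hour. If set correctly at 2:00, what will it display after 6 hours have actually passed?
For every 60 true minutes, the faulty clock advances 60 + 4 = 64 minutes.
True elapsed: 6 hours = 360 minutes.
Faulty clock advances: 360 x 64/60 = 384 minutes (drift: 24 minutes ahead).
Shown time: 2:00 + 384 minutes = 8:24.

Final answer: 8:24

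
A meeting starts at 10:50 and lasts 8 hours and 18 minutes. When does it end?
Starting time: 10:50
Adding 18 minutes to 50 minutes: 50 + 18 = 68 minutes = 1 hour and 8 minutes
Adding 8 hours: 10 + 8 + 1 (carry) = 19 - 12 = 7
Final time: 7:08

Final answer: 7:08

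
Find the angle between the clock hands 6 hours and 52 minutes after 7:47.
First find the time 6 hours and 52 minutes after 7:47.
Total minutes: 7 x 60 + 47 + 6 x 60 + 52 = 879.
879 mod 720 = 159 minutes = 2:39.
Now compute the angle at 2:39:
Hour hand: 2 x 30 + 39 x 0.5 = 79.5 degrees
Minute hand: 39 x 6 = 234 degrees
Difference: |79.5 - 234| = 154.5 degrees
The angle is 154.5 degrees

Final answer: 154.5 degrees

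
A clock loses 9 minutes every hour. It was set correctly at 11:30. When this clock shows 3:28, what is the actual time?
For every 60 true minutes, the faulty clock advances 51 minutes, so 1 faulty-clock minute corresponds to 60/51 true minutes.
From 11:30 to 3:28 on the faulty dial is 238 minutes.
True elapsed: 238 x 60/51 = 280 minutes = 4 hours and 40 minutes.
True time: 11:30 + 4 hours and 40 minutes = 4:10.

Final answer: 4:10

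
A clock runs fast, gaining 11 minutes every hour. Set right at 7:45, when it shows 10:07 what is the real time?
For every 60 true minutes, the faulty clock advances 71 minutes, so 1 faulty-clock minute corresponds to 60/71 true minutes.
From 7:45 to 10:07 on the faulty dial is 142 minutes.
True elapsed: 142 x 60/71 = 120 minutes = 2 hours.
True time: 7:45 + 2 hours = 9:45.

Final answer: 9:45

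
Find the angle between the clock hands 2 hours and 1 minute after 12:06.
First find the time 2 hours and 1 minute after 12:06.
Total minutes: 12 x 60 + 6 + 2 x 60 + 1 = 847.
847 mod 720 = 127 minutes = 2:07.
Now compute the angle at 2:07:
Hour hand: 2 x 30 + 7 x 0.5 = 63.5 degrees
Minute hand: 7 x 6 = 42 degrees
Difference: |63.5 - 42| = 21.5 degrees
The angle is 21.5 degrees

Final answer: 21.5 degrees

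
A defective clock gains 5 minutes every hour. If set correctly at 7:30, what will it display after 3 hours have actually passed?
For every 60 true minutes, the faulty clock advances 60 + 5 = 65 minutes.
True elapsed: 3 hours = 180 minutes.
Faulty clock advances: 180 x 65/60 = 195 minutes (drift: 15 minutes ahead).
Shown time: 7:30 + 195 minutes = 10:45.

Final answer: 10:45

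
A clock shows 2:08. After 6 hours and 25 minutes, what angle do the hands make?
First find the time 6 hours and 25 minutes after 2:08.
Total minutes: 2 x 60 + 8 + 6 x 60 + 25 = 513.
513 mod 720 = 513 minutes = 8:33.
Now compute the angle at 8:33:
Hour hand: 8 x 30 + 33 x 0.5 = 256.5 degrees
Minute hand: 33 x 6 = 198 degrees
Difference: |256.5 - 198| = 58.5 degrees
The angle is 58.5 degrees

Final answer: 58.5 degrees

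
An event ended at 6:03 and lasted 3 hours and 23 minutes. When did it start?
Starting time: 6:03 = 363 total minutes past 12:00
Subtracting: 3 hours and 23 minutes = 203 minutes
363 - 203 = 160 minutes
= 2 hours and 40 minutes past 12:00 = 2:40

Final answer: 2:40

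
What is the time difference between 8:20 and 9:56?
From 8:20 to 9:56:
(9 x 60 + 56) - (8 x 60 + 20) = 596 - 500 = 96 minutes
= 1 hour and 36 minutes

Final answer: 1 hour and 36 minutes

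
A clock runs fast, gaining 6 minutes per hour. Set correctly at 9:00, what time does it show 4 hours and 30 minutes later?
For every 60 true minutes, the faulty clock advances 60 + 6 = 66 minutes.
True elapsed: 4 hours and 30 minutes = 270 minutes.
Faulty clock advances: 270 x 66/60 = 297 minutes (drift: 27 minutes ahead).
Shown time: 9:00 + 297 minutes = 1:57.

Final answer: 1:57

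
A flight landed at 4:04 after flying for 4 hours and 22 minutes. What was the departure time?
Starting time: 4:04 = 244 total minutes past 12:00
Subtracting: 4 hours and 22 minutes = 262 minutes
244 - 262 = -18 (negative, add 12 hours = 720) = 702 minutes
= 11 hours and 42 minutes past 12:00 = 11:42

Final answer: 11:42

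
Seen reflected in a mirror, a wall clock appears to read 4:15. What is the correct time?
Reflection across the vertical (12-6) axis maps a hand at angle A degrees to (360 - A) degrees, which sends a reading of T minutes past 12:00 to (720 - T) minutes past 12:00.
Mirror reads 4:15 = 255 minutes past 12:00.
Actual time: (720 - 255) mod 720 = 465 minutes = 7:45.

Final answer: 7:45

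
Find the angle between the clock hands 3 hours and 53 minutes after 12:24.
First find the time 3 hours and 53 minutes after 12:24.
Total minutes: 12 x 60 + 24 + 3 x 60 + 53 = 977.
977 mod 720 = 257 minutes = 4:17.
Now compute the angle at 4:17:
Hour hand: 4 x 30 + 17 x 0.5 = 128.5 degrees
Minute hand: 17 x 6 = 102 degrees
Difference: |128.5 - 102| = 26.5 degrees
The angle is 26.5 degrees

Final answer: 26.5 degrees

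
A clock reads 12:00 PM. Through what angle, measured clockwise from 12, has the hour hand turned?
The hour hand moves 30 degrees per hour and 0.5 degrees per minute.
At 12:00: (0) x 30 + 0 x 0.5 = 0 + 0 = 0 degrees

Final answer: 0 degrees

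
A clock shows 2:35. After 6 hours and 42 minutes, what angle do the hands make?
First find the time 6 hours and 42 minutes after 2:35.
Total minutes: 2 x 60 + 35 + 6 x 60 + 42 = 557.
557 mod 720 = 557 minutes = 9:17.
Now compute the angle at 9:17:
Hour hand: 9 x 30 + 17 x 0.5 = 278.5 degrees
Minute hand: 17 x 6 = 102 degrees
Difference: |278.5 - 102| = 176.5 degrees
The angle is 176.5 degrees

Final answer: 176.5 degrees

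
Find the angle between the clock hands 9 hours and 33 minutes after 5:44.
First find the time 9 hours and 33 minutes after 5:44.
Total minutes: 5 x 60 + 44 + 9 x 60 + 33 = 917.
917 mod 720 = 197 minutes = 3:17.
Now compute the angle at 3:17:
Hour hand: 3 x 30 + 17 x 0.5 = 98.5 degrees
Minute hand: 17 x 6 = 102 degrees
Difference: |98.5 - 102| = 3.5 degrees
The angle is 3.5 degrees

Final answer: 3.5 degrees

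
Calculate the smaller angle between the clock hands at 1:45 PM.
Hour hand position: 1 x 30 + 45 x 0.5 = 52.5 degrees
Minute hand position: 45 x 6 = 270 degrees
Difference: |52.5 - 270| = 217.5 degrees
Since 217.5 > 180, the smaller angle is 360 - 217.5 = 142.5 degrees

Final answer: 142.5 degrees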